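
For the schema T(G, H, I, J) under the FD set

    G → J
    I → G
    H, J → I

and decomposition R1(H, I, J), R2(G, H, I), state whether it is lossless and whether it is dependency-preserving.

lossless but not dependency-preserving

Lossless test: (H, I)⁺ = {G, H, I, J}, which contains all of one fragment — lossless.
Dependency preservation: the restricted closure of {G} across the fragments never reaches {J}, so G → J cannot be enforced without a join — not preserved.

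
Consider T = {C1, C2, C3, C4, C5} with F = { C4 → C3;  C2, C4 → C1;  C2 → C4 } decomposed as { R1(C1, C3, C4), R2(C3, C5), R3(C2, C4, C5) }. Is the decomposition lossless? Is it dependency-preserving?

lossy and not dependency-preserving

Lossless test (chase): Rows 1 and 3 agree on C4; apply C4→C3 and equate their C3 entries. No row becomes fully distinguished — the join is lossy.
Dependency preservation: the restricted closure of {C2, C4} across the fragments never reaches {C1}, so C2, C4 → C1 cannot be enforced without a join — not preserved.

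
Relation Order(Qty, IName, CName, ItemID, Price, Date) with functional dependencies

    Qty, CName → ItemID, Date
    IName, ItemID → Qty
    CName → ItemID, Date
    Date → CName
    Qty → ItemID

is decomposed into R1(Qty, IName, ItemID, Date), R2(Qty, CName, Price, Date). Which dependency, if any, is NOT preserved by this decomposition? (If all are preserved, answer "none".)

Qty, CName → ItemID, Date: restricted closure across fragments reaches ItemID, Date.
IName, ItemID → Qty lies within R1.
CName → ItemID, Date: restricted closure across fragments reaches ItemID, Date.
Date → CName lies within R2.
Qty → ItemID lies within R1.
Every dependency is enforceable on the fragments, so the decomposition is dependency-preserving.

none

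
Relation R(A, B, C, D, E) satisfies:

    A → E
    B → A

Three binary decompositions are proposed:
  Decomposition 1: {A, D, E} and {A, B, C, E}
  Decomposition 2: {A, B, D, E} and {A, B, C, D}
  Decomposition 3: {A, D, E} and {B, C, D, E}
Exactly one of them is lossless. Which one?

Decomposition 1: common = {A, E}, closure = {A, E} → lossy.
Decomposition 2: common = {A, B, D}, closure = {A, B, D, E} → lossless.
Decomposition 3: common = {D, E}, closure = {D, E} → lossy.

Decomposition 2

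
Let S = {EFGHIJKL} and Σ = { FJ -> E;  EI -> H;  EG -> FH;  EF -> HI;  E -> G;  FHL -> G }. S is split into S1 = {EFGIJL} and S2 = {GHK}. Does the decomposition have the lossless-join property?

Common attributes: S1 ∩ S2 = {G}.
No dependency enlarges {G}, so (G)⁺ = {G}.
The closure contains neither all of S1 = {EFGIJL} nor all of S2 = {GHK}, so the common attributes are not a superkey of either fragment. The join is lossy.

No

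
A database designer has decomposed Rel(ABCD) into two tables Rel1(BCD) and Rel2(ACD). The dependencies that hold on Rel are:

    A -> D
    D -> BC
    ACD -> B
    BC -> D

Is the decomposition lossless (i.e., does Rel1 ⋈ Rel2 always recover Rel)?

Yes

Common attributes: Rel1 ∩ Rel2 = {CD}.
Closure of {CD}: D → BC applies, adding B. So (CD)⁺ = {BCD}.
This closure contains every attribute of Rel1, so Rel1 ∩ Rel2 → Rel1. The join is lossless.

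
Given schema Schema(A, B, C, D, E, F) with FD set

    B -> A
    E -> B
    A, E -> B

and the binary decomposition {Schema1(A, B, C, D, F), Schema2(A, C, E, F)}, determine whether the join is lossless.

No

Common attributes: Schema1 ∩ Schema2 = {A, C, F}.
No dependency enlarges {A, C, F}, so (A, C, F)⁺ = {A, C, F}.
The closure contains neither all of Schema1 = {A, B, C, D, F} nor all of Schema2 = {A, C, E, F}, so the common attributes are not a superkey of either fragment. The join is lossy.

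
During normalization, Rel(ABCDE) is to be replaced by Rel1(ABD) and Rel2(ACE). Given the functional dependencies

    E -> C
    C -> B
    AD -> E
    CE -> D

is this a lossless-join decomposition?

Common attributes: Rel1 ∩ Rel2 = {A}.
No dependency enlarges {A}, so (A)⁺ = {A}.
The closure contains neither all of Rel1 = {ABD} nor all of Rel2 = {ACE}, so the common attributes are not a superkey of either fragment. The join is lossy.

No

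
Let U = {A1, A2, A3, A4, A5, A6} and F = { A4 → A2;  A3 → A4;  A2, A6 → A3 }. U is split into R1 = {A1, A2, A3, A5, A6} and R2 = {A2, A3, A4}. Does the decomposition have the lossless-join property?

Common attributes: R1 ∩ R2 = {A2, A3}.
Closure of {A2, A3}: A3 → A4 applies, adding A4. So (A2, A3)⁺ = {A2, A3, A4}.
This closure contains every attribute of R2, so R1 ∩ R2 → R2. The join is lossless.

Yes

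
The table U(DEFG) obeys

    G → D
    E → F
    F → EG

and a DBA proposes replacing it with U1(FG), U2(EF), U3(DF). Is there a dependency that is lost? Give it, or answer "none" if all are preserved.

G → D

Check G → D: no single fragment contains all of {DG}, and the restricted closure of {G} across the fragments never reaches {D}.
E → F is preserved.
F → EG is preserved.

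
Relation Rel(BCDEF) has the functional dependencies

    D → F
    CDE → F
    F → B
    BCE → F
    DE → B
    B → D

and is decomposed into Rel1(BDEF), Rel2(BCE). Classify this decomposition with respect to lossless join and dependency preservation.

lossless and dependency-preserving

Lossless test: (BE)⁺ = {BDEF}, which contains all of one fragment — lossless.
Dependency preservation: CDE → F; BCE → F are not contained in any single fragment, but the restricted closure of each left-hand side across the fragments still reaches the right-hand side; the remaining FDs each lie inside some fragment. All dependencies are preserved.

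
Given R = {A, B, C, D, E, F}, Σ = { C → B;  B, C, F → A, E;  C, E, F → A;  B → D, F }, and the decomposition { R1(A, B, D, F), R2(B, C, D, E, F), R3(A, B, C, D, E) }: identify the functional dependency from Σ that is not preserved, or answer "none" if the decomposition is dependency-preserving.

none

C → B lies within R2.
B, C, F → A, E: restricted closure across fragments reaches A, E.
C, E, F → A: restricted closure across fragments reaches A.
B → D, F lies within R1.
Every dependency is enforceable on the fragments, so the decomposition is dependency-preserving.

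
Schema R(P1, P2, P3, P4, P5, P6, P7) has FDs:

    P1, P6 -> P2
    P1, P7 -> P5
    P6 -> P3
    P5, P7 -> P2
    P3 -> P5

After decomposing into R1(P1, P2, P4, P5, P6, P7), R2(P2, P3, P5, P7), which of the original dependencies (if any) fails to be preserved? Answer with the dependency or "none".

Check P6 → P3: no single fragment contains all of {P3, P6}, and the restricted closure of {P6} across the fragments never reaches {P3}.
P1, P6 → P2 is preserved.
P1, P7 → P5 is preserved.
P5, P7 → P2 is preserved.
P3 → P5 is preserved.

P6 -> P3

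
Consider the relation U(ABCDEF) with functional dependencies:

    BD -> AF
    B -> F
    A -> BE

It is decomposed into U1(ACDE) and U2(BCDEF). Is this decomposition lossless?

No

Common attributes: U1 ∩ U2 = {CDE}.
No dependency enlarges {CDE}, so (CDE)⁺ = {CDE}.
The closure contains neither all of U1 = {ACDE} nor all of U2 = {BCDEF}, so the common attributes are not a superkey of either fragment. The join is lossy.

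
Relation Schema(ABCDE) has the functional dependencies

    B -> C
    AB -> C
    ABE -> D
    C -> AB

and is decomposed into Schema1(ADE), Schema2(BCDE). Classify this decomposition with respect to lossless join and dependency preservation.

lossy and not dependency-preserving

Lossless test: (DE)⁺ = {DE}, which is a superkey of neither fragment — lossy.
Dependency preservation: the restricted closure of {C} across the fragments never reaches {AB}, so C → AB cannot be enforced without a join — not preserved.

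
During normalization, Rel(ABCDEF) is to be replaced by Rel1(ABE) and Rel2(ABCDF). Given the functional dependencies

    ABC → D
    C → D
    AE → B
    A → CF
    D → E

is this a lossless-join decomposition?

Yes

Common attributes: Rel1 ∩ Rel2 = {AB}.
Closure of {AB}: A → CF applies, adding CF; ABC → D applies, adding D; D → E applies, adding E. So (AB)⁺ = {ABCDEF}.
This closure contains every attribute of Rel1, so Rel1 ∩ Rel2 → Rel1. The join is lossless.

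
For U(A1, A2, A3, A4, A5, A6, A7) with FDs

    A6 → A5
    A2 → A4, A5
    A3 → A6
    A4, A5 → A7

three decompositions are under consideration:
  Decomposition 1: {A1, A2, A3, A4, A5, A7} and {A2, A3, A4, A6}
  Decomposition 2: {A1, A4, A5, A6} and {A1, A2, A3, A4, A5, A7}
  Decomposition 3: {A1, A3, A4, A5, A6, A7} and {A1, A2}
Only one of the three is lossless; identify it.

Decomposition 1: common = {A2, A3, A4}, closure = {A2, A3, A4, A5, A6, A7} → lossless.
Decomposition 2: common = {A1, A4, A5}, closure = {A1, A4, A5, A7} → lossy.
Decomposition 3: common = {A1}, closure = {A1} → lossy.

Decomposition 1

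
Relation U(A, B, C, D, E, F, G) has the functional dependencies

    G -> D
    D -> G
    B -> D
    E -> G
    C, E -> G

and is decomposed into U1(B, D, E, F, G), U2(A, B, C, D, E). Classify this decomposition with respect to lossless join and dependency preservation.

Lossless test: (B, D, E)⁺ = {B, D, E, G}, which is a superkey of neither fragment — lossy.
Dependency preservation: C, E → G is not contained in any single fragment, but the restricted closure of its left-hand side across the fragments still reaches the right-hand side; the remaining FDs each lie inside some fragment. All dependencies are preserved.

lossy but dependency-preserving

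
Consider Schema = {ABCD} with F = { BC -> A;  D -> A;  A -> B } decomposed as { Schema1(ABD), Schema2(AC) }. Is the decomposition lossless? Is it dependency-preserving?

lossy and not dependency-preserving

Lossless test: (A)⁺ = {AB}, which is a superkey of neither fragment — lossy.
Dependency preservation: the restricted closure of {BC} across the fragments never reaches {A}, so BC → A cannot be enforced without a join — not preserved.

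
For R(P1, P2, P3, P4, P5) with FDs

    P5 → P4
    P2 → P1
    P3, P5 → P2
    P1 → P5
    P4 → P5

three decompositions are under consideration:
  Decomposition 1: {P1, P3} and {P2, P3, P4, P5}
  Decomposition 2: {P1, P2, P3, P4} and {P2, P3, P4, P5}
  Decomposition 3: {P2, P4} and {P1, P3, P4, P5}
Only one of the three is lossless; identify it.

Decomposition 2

Decomposition 1: common = {P3}, closure = {P3} → lossy.
Decomposition 2: common = {P2, P3, P4}, closure = {P1, P2, P3, P4, P5} → lossless.
Decomposition 3: common = {P4}, closure = {P4, P5} → lossy.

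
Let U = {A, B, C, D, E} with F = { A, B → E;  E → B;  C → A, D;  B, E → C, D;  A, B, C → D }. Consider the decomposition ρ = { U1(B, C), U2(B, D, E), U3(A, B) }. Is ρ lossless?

No

Chase test. Columns are A, B, C, D, E; row i has aⱼ where attribute j ∈ Ui, else bᵢⱼ.
Initial tableau (one row per fragment):
  row 1: b11 a2 a3 b14 b15
  row 2: b21 a2 b23 a4 a5
  row 3: a1 a2 b33 b34 b35
No row becomes fully distinguished — the join is lossy.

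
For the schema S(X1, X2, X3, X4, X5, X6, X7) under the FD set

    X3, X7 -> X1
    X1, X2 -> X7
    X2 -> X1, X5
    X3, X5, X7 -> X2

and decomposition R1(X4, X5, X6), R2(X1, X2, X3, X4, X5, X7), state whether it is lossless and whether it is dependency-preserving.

lossy but dependency-preserving

Lossless test: (X4, X5)⁺ = {X4, X5}, which is a superkey of neither fragment — lossy.
Dependency preservation: every FD's attributes lie within a single fragment, so each can be enforced locally — preserved.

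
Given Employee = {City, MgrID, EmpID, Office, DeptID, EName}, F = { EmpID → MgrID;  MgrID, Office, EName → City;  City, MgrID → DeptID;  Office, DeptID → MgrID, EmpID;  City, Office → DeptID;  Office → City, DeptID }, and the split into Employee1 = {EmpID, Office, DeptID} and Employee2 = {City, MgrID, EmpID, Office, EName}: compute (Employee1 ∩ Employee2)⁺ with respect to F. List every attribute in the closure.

City, MgrID, EmpID, Office, DeptID

Employee1 ∩ Employee2 = {EmpID, Office}.
EmpID → MgrID applies, adding MgrID
Office → City, DeptID applies, adding City, DeptID
Closure: {City, MgrID, EmpID, Office, DeptID}.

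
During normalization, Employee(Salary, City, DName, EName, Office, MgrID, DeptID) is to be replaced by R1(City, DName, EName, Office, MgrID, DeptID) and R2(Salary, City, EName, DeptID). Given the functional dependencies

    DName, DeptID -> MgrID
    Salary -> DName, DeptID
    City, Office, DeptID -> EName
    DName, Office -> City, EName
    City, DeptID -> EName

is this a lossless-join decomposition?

No

Common attributes: R1 ∩ R2 = {City, EName, DeptID}.
No dependency enlarges {City, EName, DeptID}, so (City, EName, DeptID)⁺ = {City, EName, DeptID}.
The closure contains neither all of R1 = {City, DName, EName, Office, MgrID, DeptID} nor all of R2 = {Salary, City, EName, DeptID}, so the common attributes are not a superkey of either fragment. The join is lossy.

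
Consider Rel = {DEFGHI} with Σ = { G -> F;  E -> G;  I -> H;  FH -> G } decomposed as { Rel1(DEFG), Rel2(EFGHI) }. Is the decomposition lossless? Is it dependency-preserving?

Lossless test: (EFG)⁺ = {EFG}, which is a superkey of neither fragment — lossy.
Dependency preservation: every FD's attributes lie within a single fragment, so each can be enforced locally — preserved.

lossy but dependency-preserving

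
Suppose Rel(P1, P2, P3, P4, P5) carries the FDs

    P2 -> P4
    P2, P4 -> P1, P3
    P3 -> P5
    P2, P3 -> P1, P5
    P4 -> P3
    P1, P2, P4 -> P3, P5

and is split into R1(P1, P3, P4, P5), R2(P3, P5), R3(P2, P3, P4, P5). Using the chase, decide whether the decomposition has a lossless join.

No

Chase test. Columns are P1, P2, P3, P4, P5; row i has aⱼ where attribute j ∈ Ri, else bᵢⱼ.
Initial tableau (one row per fragment):
  row 1: a1 b12 a3 a4 a5
  row 2: b21 b22 a3 b24 a5
  row 3: b31 a2 a3 a4 a5
No row becomes fully distinguished — the join is lossy.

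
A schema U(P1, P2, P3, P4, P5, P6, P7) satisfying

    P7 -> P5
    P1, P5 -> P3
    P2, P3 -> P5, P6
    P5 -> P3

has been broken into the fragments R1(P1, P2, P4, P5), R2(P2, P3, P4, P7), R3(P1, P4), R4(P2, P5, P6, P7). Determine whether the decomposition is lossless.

Chase test. Columns are P1, P2, P3, P4, P5, P6, P7; row i has aⱼ where attribute j ∈ Ri, else bᵢⱼ.
Initial tableau (one row per fragment):
  row 1: a1 a2 b13 a4 a5 b16 b17
  row 2: b21 a2 a3 a4 b25 b26 a7
  row 3: a1 b32 b33 a4 b35 b36 b37
  row 4: b41 a2 b43 b44 a5 a6 a7
Rows 2 and 4 agree on P7; apply P7→P5 and equate their P5 entries.
Rows 1 and 2 agree on P5; apply P5→P3 and equate their P3 entries.
Rows 1 and 4 agree on P5; apply P5→P3 and equate their P3 entries.
Rows 1 and 2 agree on P2, P3; apply P2, P3→P5, P6 and equate their P5, P6 entries.
Rows 1 and 4 agree on P2, P3; apply P2, P3→P5, P6 and equate their P5, P6 entries.
No row becomes fully distinguished — the join is lossy.

No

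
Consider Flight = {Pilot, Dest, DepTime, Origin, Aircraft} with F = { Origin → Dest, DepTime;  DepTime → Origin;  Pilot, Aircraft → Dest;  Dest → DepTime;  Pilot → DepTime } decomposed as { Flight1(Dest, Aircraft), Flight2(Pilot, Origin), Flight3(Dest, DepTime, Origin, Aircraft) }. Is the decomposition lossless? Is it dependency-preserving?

lossy but dependency-preserving

Lossless test (chase): Rows 2 and 3 agree on Origin; apply Origin→Dest, DepTime and equate their Dest, DepTime entries. Rows 1 and 2 agree on Dest; apply Dest→DepTime and equate their DepTime entries. Rows 1 and 2 agree on DepTime; apply DepTime→Origin and equate their Origin entries. No row becomes fully distinguished — the join is lossy.
Dependency preservation: Pilot, Aircraft → Dest; Pilot → DepTime are not contained in any single fragment, but the restricted closure of each left-hand side across the fragments still reaches the right-hand side; the remaining FDs each lie inside some fragment. All dependencies are preserved.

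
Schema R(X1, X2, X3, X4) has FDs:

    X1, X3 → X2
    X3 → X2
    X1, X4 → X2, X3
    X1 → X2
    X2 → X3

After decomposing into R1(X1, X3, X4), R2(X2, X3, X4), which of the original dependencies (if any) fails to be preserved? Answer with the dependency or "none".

X1, X3 → X2: restricted closure across fragments reaches X2.
X3 → X2 lies within R2.
X1, X4 → X2, X3: restricted closure across fragments reaches X2, X3.
X1 → X2: restricted closure across fragments reaches X2.
X2 → X3 lies within R2.
Every dependency is enforceable on the fragments, so the decomposition is dependency-preserving.

none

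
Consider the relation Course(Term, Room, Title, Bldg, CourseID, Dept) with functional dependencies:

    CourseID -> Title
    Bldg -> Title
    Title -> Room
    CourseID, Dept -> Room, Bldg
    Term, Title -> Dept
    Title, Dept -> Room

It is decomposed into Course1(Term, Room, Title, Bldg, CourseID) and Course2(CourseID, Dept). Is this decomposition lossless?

Common attributes: Course1 ∩ Course2 = {CourseID}.
Closure of {CourseID}: CourseID → Title applies, adding Title; Title → Room applies, adding Room. So (CourseID)⁺ = {Room, Title, CourseID}.
The closure contains neither all of Course1 = {Term, Room, Title, Bldg, CourseID} nor all of Course2 = {CourseID, Dept}, so the common attributes are not a superkey of either fragment. The join is lossy.

No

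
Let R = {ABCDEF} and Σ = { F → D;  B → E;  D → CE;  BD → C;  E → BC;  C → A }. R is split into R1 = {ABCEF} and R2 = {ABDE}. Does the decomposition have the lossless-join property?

Common attributes: R1 ∩ R2 = {ABE}.
Closure of {ABE}: E → BC applies, adding C. So (ABE)⁺ = {ABCE}.
The closure contains neither all of R1 = {ABCEF} nor all of R2 = {ABDE}, so the common attributes are not a superkey of either fragment. The join is lossy.

No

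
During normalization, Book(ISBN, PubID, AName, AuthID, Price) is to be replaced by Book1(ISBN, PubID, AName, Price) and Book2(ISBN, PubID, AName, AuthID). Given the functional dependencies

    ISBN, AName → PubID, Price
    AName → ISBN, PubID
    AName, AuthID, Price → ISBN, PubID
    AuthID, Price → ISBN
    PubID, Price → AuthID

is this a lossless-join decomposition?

Yes

Common attributes: Book1 ∩ Book2 = {ISBN, PubID, AName}.
Closure of {ISBN, PubID, AName}: ISBN, AName → PubID, Price applies, adding Price; PubID, Price → AuthID applies, adding AuthID. So (ISBN, PubID, AName)⁺ = {ISBN, PubID, AName, AuthID, Price}.
This closure contains every attribute of Book1, so Book1 ∩ Book2 → Book1. The join is lossless.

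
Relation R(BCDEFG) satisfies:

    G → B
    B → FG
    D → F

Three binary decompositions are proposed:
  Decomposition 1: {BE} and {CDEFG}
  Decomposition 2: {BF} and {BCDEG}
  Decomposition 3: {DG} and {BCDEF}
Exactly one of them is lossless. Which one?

Decomposition 2

Decomposition 1: common = {E}, closure = {E} → lossy.
Decomposition 2: common = {B}, closure = {BFG} → lossless.
Decomposition 3: common = {D}, closure = {DF} → lossy.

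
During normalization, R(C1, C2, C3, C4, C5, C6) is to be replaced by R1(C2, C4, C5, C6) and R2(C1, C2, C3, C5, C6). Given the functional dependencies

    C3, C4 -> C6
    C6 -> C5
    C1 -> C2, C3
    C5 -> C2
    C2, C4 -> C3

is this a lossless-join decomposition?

No

Common attributes: R1 ∩ R2 = {C2, C5, C6}.
No dependency enlarges {C2, C5, C6}, so (C2, C5, C6)⁺ = {C2, C5, C6}.
The closure contains neither all of R1 = {C2, C4, C5, C6} nor all of R2 = {C1, C2, C3, C5, C6}, so the common attributes are not a superkey of either fragment. The join is lossy.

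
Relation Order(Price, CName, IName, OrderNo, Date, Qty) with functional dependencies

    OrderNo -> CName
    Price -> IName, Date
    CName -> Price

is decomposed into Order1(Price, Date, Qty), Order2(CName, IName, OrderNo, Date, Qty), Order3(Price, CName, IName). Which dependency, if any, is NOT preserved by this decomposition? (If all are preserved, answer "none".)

none

OrderNo → CName lies within Order2.
Price → IName, Date: restricted closure across fragments reaches IName, Date.
CName → Price lies within Order3.
Every dependency is enforceable on the fragments, so the decomposition is dependency-preserving.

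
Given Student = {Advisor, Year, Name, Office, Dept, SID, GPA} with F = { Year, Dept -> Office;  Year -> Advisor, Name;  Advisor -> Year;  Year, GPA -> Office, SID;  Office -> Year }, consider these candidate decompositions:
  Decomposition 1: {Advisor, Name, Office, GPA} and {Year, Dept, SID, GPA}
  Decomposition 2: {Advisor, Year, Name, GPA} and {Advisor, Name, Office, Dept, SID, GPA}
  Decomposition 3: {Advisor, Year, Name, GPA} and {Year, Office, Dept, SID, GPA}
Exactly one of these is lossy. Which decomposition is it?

Decomposition 1: common = {GPA}, closure = {GPA} → lossy.
Decomposition 2: common = {Advisor, Name, GPA}, closure = {Advisor, Year, Name, Office, SID, GPA} → lossless.
Decomposition 3: common = {Year, GPA}, closure = {Advisor, Year, Name, Office, SID, GPA} → lossless.

Decomposition 1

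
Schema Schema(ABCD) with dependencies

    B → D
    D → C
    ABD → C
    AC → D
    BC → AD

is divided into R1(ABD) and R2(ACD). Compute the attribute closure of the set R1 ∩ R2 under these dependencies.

R1 ∩ R2 = {AD}.
D → C applies, adding C
Closure: {ACD}.

ACD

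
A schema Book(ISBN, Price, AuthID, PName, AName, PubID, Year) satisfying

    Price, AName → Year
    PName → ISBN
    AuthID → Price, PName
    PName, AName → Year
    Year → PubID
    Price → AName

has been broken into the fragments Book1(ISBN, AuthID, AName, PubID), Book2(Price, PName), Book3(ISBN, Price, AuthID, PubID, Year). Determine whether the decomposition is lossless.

No

Chase test. Columns are ISBN, Price, AuthID, PName, AName, PubID, Year; row i has aⱼ where attribute j ∈ Booki, else bᵢⱼ.
Initial tableau (one row per fragment):
  row 1: a1 b12 a3 b14 a5 a6 b17
  row 2: b21 a2 b23 a4 b25 b26 b27
  row 3: a1 a2 a3 b34 b35 a6 a7
Rows 1 and 3 agree on AuthID; apply AuthID→Price, PName and equate their Price, PName entries.
Rows 1 and 2 agree on Price; apply Price→AName and equate their AName entries.
Rows 1 and 3 agree on Price; apply Price→AName and equate their AName entries.
Rows 1 and 2 agree on Price, AName; apply Price, AName→Year and equate their Year entries.
Rows 1 and 3 agree on Price, AName; apply Price, AName→Year and equate their Year entries.
Rows 1 and 2 agree on Year; apply Year→PubID and equate their PubID entries.
No row becomes fully distinguished — the join is lossy.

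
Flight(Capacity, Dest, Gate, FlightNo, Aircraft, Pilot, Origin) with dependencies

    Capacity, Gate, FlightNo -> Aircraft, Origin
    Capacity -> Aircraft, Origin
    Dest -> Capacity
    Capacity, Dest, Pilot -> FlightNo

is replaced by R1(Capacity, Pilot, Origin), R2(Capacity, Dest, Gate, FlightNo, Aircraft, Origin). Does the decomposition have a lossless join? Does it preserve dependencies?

Lossless test: (Capacity, Origin)⁺ = {Capacity, Aircraft, Origin}, which is a superkey of neither fragment — lossy.
Dependency preservation: the restricted closure of {Capacity, Dest, Pilot} across the fragments never reaches {FlightNo}, so Capacity, Dest, Pilot → FlightNo cannot be enforced without a join — not preserved.

lossy and not dependency-preserving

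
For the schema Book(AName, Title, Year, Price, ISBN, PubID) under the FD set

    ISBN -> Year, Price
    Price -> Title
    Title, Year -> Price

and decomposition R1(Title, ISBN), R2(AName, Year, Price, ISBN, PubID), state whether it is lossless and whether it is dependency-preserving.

Lossless test: (ISBN)⁺ = {Title, Year, Price, ISBN}, which contains all of one fragment — lossless.
Dependency preservation: the restricted closure of {Price} across the fragments never reaches {Title}, so Price → Title cannot be enforced without a join — not preserved.

lossless but not dependency-preserving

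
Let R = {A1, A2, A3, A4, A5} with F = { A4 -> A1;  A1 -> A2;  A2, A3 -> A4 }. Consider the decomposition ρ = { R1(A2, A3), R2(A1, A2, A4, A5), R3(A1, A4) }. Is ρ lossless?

No

Chase test. Columns are A1, A2, A3, A4, A5; row i has aⱼ where attribute j ∈ Ri, else bᵢⱼ.
Initial tableau (one row per fragment):
  row 1: b11 a2 a3 b14 b15
  row 2: a1 a2 b23 a4 a5
  row 3: a1 b32 b33 a4 b35
Rows 2 and 3 agree on A1; apply A1→A2 and equate their A2 entries.
No row becomes fully distinguished — the join is lossy.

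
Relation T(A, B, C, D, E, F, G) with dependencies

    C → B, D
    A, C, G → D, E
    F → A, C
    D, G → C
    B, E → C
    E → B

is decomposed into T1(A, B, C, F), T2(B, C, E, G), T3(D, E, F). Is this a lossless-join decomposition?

Chase test. Columns are A, B, C, D, E, F, G; row i has aⱼ where attribute j ∈ Ti, else bᵢⱼ.
Initial tableau (one row per fragment):
  row 1: a1 a2 a3 b14 b15 a6 b17
  row 2: b21 a2 a3 b24 a5 b26 a7
  row 3: b31 b32 b33 a4 a5 a6 b37
Rows 1 and 2 agree on C; apply C→B, D and equate their B, D entries.
Rows 1 and 3 agree on F; apply F→A, C and equate their A, C entries.
Rows 2 and 3 agree on E; apply E→B and equate their B entries.
Rows 1 and 3 agree on C; apply C→B, D and equate their B, D entries.
No row becomes fully distinguished — the join is lossy.

No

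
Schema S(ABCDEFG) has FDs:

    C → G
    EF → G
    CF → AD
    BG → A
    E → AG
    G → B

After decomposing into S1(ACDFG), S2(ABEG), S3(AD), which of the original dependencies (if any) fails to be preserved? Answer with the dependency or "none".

none

C → G lies within S1.
EF → G: restricted closure across fragments reaches G.
CF → AD lies within S1.
BG → A lies within S2.
E → AG lies within S2.
G → B lies within S2.
Every dependency is enforceable on the fragments, so the decomposition is dependency-preserving.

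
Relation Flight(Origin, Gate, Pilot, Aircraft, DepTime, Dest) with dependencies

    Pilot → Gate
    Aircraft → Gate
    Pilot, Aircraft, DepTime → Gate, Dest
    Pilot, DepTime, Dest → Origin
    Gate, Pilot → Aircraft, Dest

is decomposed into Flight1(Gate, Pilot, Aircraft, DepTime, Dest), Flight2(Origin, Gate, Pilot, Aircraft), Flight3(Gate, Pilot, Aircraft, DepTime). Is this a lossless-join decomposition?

No

Chase test. Columns are Origin, Gate, Pilot, Aircraft, DepTime, Dest; row i has aⱼ where attribute j ∈ Flighti, else bᵢⱼ.
Initial tableau (one row per fragment):
  row 1: b11 a2 a3 a4 a5 a6
  row 2: a1 a2 a3 a4 b25 b26
  row 3: b31 a2 a3 a4 a5 b36
Rows 1 and 3 agree on Pilot, Aircraft, DepTime; apply Pilot, Aircraft, DepTime→Gate, Dest and equate their Gate, Dest entries.
Rows 1 and 3 agree on Pilot, DepTime, Dest; apply Pilot, DepTime, Dest→Origin and equate their Origin entries.
Rows 1 and 2 agree on Gate, Pilot; apply Gate, Pilot→Aircraft, Dest and equate their Aircraft, Dest entries.
No row becomes fully distinguished — the join is lossy.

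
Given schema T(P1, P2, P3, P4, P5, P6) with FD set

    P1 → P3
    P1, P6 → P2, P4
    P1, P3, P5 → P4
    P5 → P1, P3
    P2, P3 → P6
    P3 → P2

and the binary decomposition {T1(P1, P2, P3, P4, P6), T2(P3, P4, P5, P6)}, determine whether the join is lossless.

No

Common attributes: T1 ∩ T2 = {P3, P4, P6}.
Closure of {P3, P4, P6}: P3 → P2 applies, adding P2. So (P3, P4, P6)⁺ = {P2, P3, P4, P6}.
The closure contains neither all of T1 = {P1, P2, P3, P4, P6} nor all of T2 = {P3, P4, P5, P6}, so the common attributes are not a superkey of either fragment. The join is lossy.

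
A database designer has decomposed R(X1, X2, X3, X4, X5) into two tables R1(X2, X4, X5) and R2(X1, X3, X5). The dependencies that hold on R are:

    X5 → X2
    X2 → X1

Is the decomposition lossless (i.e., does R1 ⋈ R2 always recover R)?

Common attributes: R1 ∩ R2 = {X5}.
Closure of {X5}: X5 → X2 applies, adding X2; X2 → X1 applies, adding X1. So (X5)⁺ = {X1, X2, X5}.
The closure contains neither all of R1 = {X2, X4, X5} nor all of R2 = {X1, X3, X5}, so the common attributes are not a superkey of either fragment. The join is lossy.

No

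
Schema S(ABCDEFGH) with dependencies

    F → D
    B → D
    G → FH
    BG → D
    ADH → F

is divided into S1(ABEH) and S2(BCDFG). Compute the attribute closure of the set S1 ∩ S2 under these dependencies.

S1 ∩ S2 = {B}.
B → D applies, adding D
Closure: {BD}.

BD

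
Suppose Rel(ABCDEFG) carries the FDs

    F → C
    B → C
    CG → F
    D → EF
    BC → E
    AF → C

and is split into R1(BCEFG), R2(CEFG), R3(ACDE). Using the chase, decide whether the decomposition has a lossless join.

No

Chase test. Columns are ABCDEFG; row i has aⱼ where attribute j ∈ Ri, else bᵢⱼ.
Initial tableau (one row per fragment):
  row 1: b11 a2 a3 b14 a5 a6 a7
  row 2: b21 b22 a3 b24 a5 a6 a7
  row 3: a1 b32 a3 a4 a5 b36 b37
No row becomes fully distinguished — the join is lossy.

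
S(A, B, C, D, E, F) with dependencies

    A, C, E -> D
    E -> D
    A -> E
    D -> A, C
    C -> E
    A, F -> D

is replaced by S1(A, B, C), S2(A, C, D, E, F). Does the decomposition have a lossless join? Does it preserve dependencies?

Lossless test: (A, C)⁺ = {A, C, D, E}, which is a superkey of neither fragment — lossy.
Dependency preservation: every FD's attributes lie within a single fragment, so each can be enforced locally — preserved.

lossy but dependency-preserving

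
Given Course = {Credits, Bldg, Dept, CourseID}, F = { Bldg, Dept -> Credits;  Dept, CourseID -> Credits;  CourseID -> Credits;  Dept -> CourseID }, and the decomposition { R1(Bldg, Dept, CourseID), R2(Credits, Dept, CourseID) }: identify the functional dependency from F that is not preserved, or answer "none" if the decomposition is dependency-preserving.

none

Bldg, Dept → Credits: restricted closure across fragments reaches Credits.
Dept, CourseID → Credits lies within R2.
CourseID → Credits lies within R2.
Dept → CourseID lies within R1.
Every dependency is enforceable on the fragments, so the decomposition is dependency-preserving.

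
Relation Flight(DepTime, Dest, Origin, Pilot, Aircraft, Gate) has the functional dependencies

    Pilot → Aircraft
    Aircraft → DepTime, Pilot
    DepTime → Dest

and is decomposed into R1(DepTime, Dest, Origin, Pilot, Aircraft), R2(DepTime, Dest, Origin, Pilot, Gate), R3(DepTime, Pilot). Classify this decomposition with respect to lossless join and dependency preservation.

Lossless test (chase): Rows 1 and 2 agree on Pilot; apply Pilot→Aircraft and equate their Aircraft entries. Rows 1 and 3 agree on Pilot; apply Pilot→Aircraft and equate their Aircraft entries. Rows 1 and 3 agree on DepTime; apply DepTime→Dest and equate their Dest entries. Row 2 is now all distinguished symbols — the join is lossless.
Dependency preservation: every FD's attributes lie within a single fragment, so each can be enforced locally — preserved.

lossless and dependency-preserving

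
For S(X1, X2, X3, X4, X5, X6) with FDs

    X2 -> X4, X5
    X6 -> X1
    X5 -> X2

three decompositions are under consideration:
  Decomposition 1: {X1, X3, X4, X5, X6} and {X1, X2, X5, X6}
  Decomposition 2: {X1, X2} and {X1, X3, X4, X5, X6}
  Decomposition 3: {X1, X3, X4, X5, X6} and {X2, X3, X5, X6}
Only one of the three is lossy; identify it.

Decomposition 2

Decomposition 1: common = {X1, X5, X6}, closure = {X1, X2, X4, X5, X6} → lossless.
Decomposition 2: common = {X1}, closure = {X1} → lossy.
Decomposition 3: common = {X3, X5, X6}, closure = {X1, X2, X3, X4, X5, X6} → lossless.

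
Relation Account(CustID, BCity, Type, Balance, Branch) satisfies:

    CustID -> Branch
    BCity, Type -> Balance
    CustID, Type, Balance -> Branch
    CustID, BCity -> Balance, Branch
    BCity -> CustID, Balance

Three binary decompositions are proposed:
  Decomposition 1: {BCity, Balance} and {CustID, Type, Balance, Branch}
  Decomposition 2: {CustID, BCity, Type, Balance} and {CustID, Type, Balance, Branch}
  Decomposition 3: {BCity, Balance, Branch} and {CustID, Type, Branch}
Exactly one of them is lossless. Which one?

Decomposition 1: common = {Balance}, closure = {Balance} → lossy.
Decomposition 2: common = {CustID, Type, Balance}, closure = {CustID, Type, Balance, Branch} → lossless.
Decomposition 3: common = {Branch}, closure = {Branch} → lossy.

Decomposition 2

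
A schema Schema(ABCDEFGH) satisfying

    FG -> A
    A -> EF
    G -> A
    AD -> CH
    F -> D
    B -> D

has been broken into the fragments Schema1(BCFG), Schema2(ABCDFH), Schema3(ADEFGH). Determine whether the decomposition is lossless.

Yes

Chase test. Columns are ABCDEFGH; row i has aⱼ where attribute j ∈ Schemai, else bᵢⱼ.
Initial tableau (one row per fragment):
  row 1: b11 a2 a3 b14 b15 a6 a7 b18
  row 2: a1 a2 a3 a4 b25 a6 b27 a8
  row 3: a1 b32 b33 a4 a5 a6 a7 a8
Rows 1 and 3 agree on FG; apply FG→A and equate their A entries.
Rows 1 and 2 agree on A; apply A→EF and equate their EF entries.
Rows 1 and 3 agree on A; apply A→EF and equate their EF entries.
Rows 2 and 3 agree on AD; apply AD→CH and equate their CH entries.
Rows 1 and 2 agree on F; apply F→D and equate their D entries.
Rows 1 and 2 agree on AD; apply AD→CH and equate their CH entries.
Row 1 is now all distinguished symbols — the join is lossless.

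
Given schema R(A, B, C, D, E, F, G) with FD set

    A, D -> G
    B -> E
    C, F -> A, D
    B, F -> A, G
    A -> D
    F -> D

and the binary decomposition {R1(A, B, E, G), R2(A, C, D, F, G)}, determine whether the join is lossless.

Common attributes: R1 ∩ R2 = {A, G}.
Closure of {A, G}: A → D applies, adding D. So (A, G)⁺ = {A, D, G}.
The closure contains neither all of R1 = {A, B, E, G} nor all of R2 = {A, C, D, F, G}, so the common attributes are not a superkey of either fragment. The join is lossy.

No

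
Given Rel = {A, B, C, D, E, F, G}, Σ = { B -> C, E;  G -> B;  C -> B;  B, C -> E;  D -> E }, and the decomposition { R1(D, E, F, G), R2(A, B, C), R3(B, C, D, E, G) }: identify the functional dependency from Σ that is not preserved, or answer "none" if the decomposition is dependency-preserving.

B → C, E lies within R3.
G → B lies within R3.
C → B lies within R2.
B, C → E lies within R3.
D → E lies within R1.
Every dependency is enforceable on the fragments, so the decomposition is dependency-preserving.

none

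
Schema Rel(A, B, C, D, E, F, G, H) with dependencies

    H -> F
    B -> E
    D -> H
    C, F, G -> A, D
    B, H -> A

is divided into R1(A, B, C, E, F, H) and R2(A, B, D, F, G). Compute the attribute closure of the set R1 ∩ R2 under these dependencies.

A, B, E, F

R1 ∩ R2 = {A, B, F}.
B → E applies, adding E
Closure: {A, B, E, F}.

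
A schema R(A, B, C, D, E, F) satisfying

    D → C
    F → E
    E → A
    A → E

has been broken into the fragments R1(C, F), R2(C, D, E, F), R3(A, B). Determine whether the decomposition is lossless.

No

Chase test. Columns are A, B, C, D, E, F; row i has aⱼ where attribute j ∈ Ri, else bᵢⱼ.
Initial tableau (one row per fragment):
  row 1: b11 b12 a3 b14 b15 a6
  row 2: b21 b22 a3 a4 a5 a6
  row 3: a1 a2 b33 b34 b35 b36
Rows 1 and 2 agree on F; apply F→E and equate their E entries.
Rows 1 and 2 agree on E; apply E→A and equate their A entries.
No row becomes fully distinguished — the join is lossy.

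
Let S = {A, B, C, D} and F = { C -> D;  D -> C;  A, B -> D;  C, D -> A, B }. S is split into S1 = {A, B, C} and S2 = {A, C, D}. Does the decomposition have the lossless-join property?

Yes

Common attributes: S1 ∩ S2 = {A, C}.
Closure of {A, C}: C → D applies, adding D; C, D → A, B applies, adding B. So (A, C)⁺ = {A, B, C, D}.
This closure contains every attribute of S1, so S1 ∩ S2 → S1. The join is lossless.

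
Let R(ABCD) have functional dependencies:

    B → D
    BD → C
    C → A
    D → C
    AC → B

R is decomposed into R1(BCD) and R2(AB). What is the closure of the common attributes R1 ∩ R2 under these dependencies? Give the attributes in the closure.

ABCD

R1 ∩ R2 = {B}.
B → D applies, adding D
BD → C applies, adding C
C → A applies, adding A
Closure: {ABCD}.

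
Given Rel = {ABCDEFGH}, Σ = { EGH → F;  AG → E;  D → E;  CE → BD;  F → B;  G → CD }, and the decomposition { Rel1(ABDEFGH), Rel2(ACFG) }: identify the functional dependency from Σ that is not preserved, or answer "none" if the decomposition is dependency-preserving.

Check CE → BD: no single fragment contains all of {BCDE}, and the restricted closure of {CE} across the fragments never reaches {BD}.
EGH → F is preserved.
AG → E is preserved.
D → E is preserved.
F → B is preserved.
G → CD is preserved.

CE → BD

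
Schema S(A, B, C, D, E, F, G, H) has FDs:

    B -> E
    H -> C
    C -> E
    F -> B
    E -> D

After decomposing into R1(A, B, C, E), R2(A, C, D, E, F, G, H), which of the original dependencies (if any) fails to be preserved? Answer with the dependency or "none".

F -> B

Check F → B: no single fragment contains all of {B, F}, and the restricted closure of {F} across the fragments never reaches {B}.
B → E is preserved.
H → C is preserved.
C → E is preserved.
E → D is preserved.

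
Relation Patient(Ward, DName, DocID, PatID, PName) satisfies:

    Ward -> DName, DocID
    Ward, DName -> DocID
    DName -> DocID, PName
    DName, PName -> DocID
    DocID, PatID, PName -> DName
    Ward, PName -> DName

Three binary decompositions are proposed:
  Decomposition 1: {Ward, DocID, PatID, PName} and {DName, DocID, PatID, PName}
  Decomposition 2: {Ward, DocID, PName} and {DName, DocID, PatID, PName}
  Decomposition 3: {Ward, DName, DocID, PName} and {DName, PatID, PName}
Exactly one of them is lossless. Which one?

Decomposition 1

Decomposition 1: common = {DocID, PatID, PName}, closure = {DName, DocID, PatID, PName} → lossless.
Decomposition 2: common = {DocID, PName}, closure = {DocID, PName} → lossy.
Decomposition 3: common = {DName, PName}, closure = {DName, DocID, PName} → lossy.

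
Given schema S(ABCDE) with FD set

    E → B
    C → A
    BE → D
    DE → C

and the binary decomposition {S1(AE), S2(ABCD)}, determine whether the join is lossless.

Common attributes: S1 ∩ S2 = {A}.
No dependency enlarges {A}, so (A)⁺ = {A}.
The closure contains neither all of S1 = {AE} nor all of S2 = {ABCD}, so the common attributes are not a superkey of either fragment. The join is lossy.

No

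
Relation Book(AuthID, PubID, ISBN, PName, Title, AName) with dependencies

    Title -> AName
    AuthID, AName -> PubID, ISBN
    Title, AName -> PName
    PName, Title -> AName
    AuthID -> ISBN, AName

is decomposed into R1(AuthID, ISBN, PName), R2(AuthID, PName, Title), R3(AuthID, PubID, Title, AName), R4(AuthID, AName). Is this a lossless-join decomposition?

Chase test. Columns are AuthID, PubID, ISBN, PName, Title, AName; row i has aⱼ where attribute j ∈ Ri, else bᵢⱼ.
Initial tableau (one row per fragment):
  row 1: a1 b12 a3 a4 b15 b16
  row 2: a1 b22 b23 a4 a5 b26
  row 3: a1 a2 b33 b34 a5 a6
  row 4: a1 b42 b43 b44 b45 a6
Rows 2 and 3 agree on Title; apply Title→AName and equate their AName entries.
Rows 2 and 3 agree on AuthID, AName; apply AuthID, AName→PubID, ISBN and equate their PubID, ISBN entries.
Rows 2 and 4 agree on AuthID, AName; apply AuthID, AName→PubID, ISBN and equate their PubID, ISBN entries.
Rows 2 and 3 agree on Title, AName; apply Title, AName→PName and equate their PName entries.
Rows 1 and 2 agree on AuthID; apply AuthID→ISBN, AName and equate their ISBN, AName entries.
Rows 1 and 2 agree on AuthID, AName; apply AuthID, AName→PubID, ISBN and equate their PubID, ISBN entries.
Row 2 is now all distinguished symbols — the join is lossless.

Yes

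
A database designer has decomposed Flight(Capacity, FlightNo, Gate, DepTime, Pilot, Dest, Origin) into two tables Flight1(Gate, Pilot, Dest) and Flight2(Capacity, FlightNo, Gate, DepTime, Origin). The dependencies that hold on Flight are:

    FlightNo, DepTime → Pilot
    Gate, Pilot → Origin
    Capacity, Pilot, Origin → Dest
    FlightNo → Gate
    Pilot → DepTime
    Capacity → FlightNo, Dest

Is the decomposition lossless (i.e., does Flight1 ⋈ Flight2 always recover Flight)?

No

Common attributes: Flight1 ∩ Flight2 = {Gate}.
No dependency enlarges {Gate}, so (Gate)⁺ = {Gate}.
The closure contains neither all of Flight1 = {Gate, Pilot, Dest} nor all of Flight2 = {Capacity, FlightNo, Gate, DepTime, Origin}, so the common attributes are not a superkey of either fragment. The join is lossy.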